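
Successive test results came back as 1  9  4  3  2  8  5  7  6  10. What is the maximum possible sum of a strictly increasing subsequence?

27

Let S[i] be the best sum of a strictly increasing subsequence ending at i:
i:      1  2  3  4  5  6  7  8  9 10
a[i]:   1  9  4  3  2  8  5  7  6 10
S:      1 10  5  4  3 13 10 17 16 27
Maximum is 27 (e.g. 1 + 4 + 5 + 7 + 10).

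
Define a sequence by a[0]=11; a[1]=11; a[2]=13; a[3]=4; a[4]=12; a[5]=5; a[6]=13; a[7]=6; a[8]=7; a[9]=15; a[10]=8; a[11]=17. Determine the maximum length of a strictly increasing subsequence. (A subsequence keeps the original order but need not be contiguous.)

6

Track the smallest tail for each achievable length (strict):
11 → extends → [11]
11 → already a tail → [11]
13 → extends → [11, 13]
4 → replaces 11 → [4, 13]
12 → replaces 13 → [4, 12]
5 → replaces 12 → [4, 5]
13 → extends → [4, 5, 13]
6 → replaces 13 → [4, 5, 6]
7 → extends → [4, 5, 6, 7]
15 → extends → [4, 5, 6, 7, 15]
8 → replaces 15 → [4, 5, 6, 7, 8]
17 → extends → [4, 5, 6, 7, 8, 17]
Six tails, so the longest strictly increasing subsequence has length 6 (e.g. 4, 5, 6, 7, 15, 17).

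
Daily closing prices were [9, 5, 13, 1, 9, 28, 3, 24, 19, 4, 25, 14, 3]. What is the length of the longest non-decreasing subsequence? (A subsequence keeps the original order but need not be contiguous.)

4

Let dp[i] be the length of the longest such subsequence ending at index i:
i:      1  2  3  4  5  6  7  8  9 10 11 12 13
a[i]:   9  5 13  1  9 28  3 24 19  4 25 14  3
dp:     1  1  2  1  2  3  2  3  3  3  4  4  3
Maximum dp value is 4.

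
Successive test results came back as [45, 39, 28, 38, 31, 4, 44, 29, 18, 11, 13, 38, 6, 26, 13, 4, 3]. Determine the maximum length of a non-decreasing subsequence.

4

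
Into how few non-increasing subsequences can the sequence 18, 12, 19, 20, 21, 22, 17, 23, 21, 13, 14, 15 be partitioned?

6

The minimum number of non-increasing subsequences covering a sequence equals the length of its longest strictly increasing subsequence.
LIS length is 6 (e.g. 18, 19, 20, 21, 22, 23), so 6 piles are needed.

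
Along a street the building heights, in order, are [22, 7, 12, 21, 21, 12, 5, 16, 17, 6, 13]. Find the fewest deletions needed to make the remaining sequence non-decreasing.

6

Fewest deletions = n − (longest non-decreasing subsequence).
Patience tails:
22 → extends → [22]
7 → replaces 22 → [7]
12 → extends → [7, 12]
21 → extends → [7, 12, 21]
21 → extends → [7, 12, 21, 21]
12 → replaces 21 → [7, 12, 12, 21]
5 → replaces 7 → [5, 12, 12, 21]
16 → replaces 21 → [5, 12, 12, 16]
17 → extends → [5, 12, 12, 16, 17]
6 → replaces 12 → [5, 6, 12, 16, 17]
13 → replaces 16 → [5, 6, 12, 13, 17]
Longest non-decreasing subsequence has length 5, so deletions = 11 − 5 = 6.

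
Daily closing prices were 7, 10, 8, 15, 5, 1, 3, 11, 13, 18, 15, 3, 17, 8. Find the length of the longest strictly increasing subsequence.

6

Let dp[i] be the length of the longest such subsequence ending at index i:
i:      1  2  3  4  5  6  7  8  9 10 11 12 13 14
a[i]:   7 10  8 15  5  1  3 11 13 18 15  3 17  8
dp:     1  2  2  3  1  1  2  3  4  5  5  2  6  3
Maximum dp value is 6.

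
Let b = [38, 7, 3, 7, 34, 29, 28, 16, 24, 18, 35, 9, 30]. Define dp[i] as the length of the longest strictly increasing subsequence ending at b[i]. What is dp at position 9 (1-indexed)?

dp[i] = 1 + max{dp[j] : j<i, b[j]<b[i]} (or 1 if no such j):
i:      1  2  3  4  5  6  7  8  9 10 11 12 13
b[i]:  38  7  3  7 34 29 28 16 24 18 35  9 30
dp:     1  1  1  2  3  3  3  3  4  4  5  3  5
At index 9 the value is 4.

4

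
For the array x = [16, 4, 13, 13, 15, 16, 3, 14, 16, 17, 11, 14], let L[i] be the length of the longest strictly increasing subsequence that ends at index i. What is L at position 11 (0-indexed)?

3

dp[i] = 1 + max{dp[j] : j<i, x[j]<x[i]} (or 1 if no such j):
i:      0  1  2  3  4  5  6  7  8  9 10 11
x[i]:  16  4 13 13 15 16  3 14 16 17 11 14
dp:     1  1  2  2  3  4  1  3  4  5  2  3
At index 11 the value is 3.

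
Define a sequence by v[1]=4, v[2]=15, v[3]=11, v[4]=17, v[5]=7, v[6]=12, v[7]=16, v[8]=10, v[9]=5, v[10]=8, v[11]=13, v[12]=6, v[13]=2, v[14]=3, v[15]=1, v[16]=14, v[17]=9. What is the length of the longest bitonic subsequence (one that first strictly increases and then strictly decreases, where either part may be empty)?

inc[i] = longest strictly increasing subsequence ending at i; dec[i] = longest strictly decreasing subsequence starting at i:
i:      1  2  3  4  5  6  7  8  9 10 11 12 13 14 15 16 17
v[i]:   4 15 11 17  7 12 16 10  5  8 13  6  2  3  1 14  9
inc:    1  2  2  3  2  3  4  3  2  3  4  3  1  2  1  5  4
dec:    3  7  6  7  4  6  6  5  3  4  4  3  2  2  1  2  1
Best peak at i=4 (value 17): inc=3, dec=7, length 3+7−1 = 9.

9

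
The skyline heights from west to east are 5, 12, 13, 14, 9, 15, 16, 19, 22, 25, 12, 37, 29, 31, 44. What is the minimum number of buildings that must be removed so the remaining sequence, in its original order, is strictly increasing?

3

Fewest deletions = n − (longest strictly increasing subsequence).
Patience tails:
5 → extends → [5]
12 → extends → [5, 12]
13 → extends → [5, 12, 13]
14 → extends → [5, 12, 13, 14]
9 → replaces 12 → [5, 9, 13, 14]
15 → extends → [5, 9, 13, 14, 15]
16 → extends → [5, 9, 13, 14, 15, 16]
19 → extends → [5, 9, 13, 14, 15, 16, 19]
22 → extends → [5, 9, 13, 14, 15, 16, 19, 22]
25 → extends → [5, 9, 13, 14, 15, 16, 19, 22, 25]
12 → replaces 13 → [5, 9, 12, 14, 15, 16, 19, 22, 25]
37 → extends → [5, 9, 12, 14, 15, 16, 19, 22, 25, 37]
29 → replaces 37 → [5, 9, 12, 14, 15, 16, 19, 22, 25, 29]
31 → extends → [5, 9, 12, 14, 15, 16, 19, 22, 25, 29, 31]
44 → extends → [5, 9, 12, 14, 15, 16, 19, 22, 25, 29, 31, 44]
Longest strictly increasing subsequence has length 12, so deletions = 15 − 12 = 3.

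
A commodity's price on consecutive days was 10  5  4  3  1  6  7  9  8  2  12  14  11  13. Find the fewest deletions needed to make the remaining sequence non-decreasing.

8

Fewest deletions = n − (longest non-decreasing subsequence).
i:      1  2  3  4  5  6  7  8  9 10 11 12 13 14
a[i]:  10  5  4  3  1  6  7  9  8  2 12 14 11 13
dp:     1  1  1  1  1  2  3  4  4  2  5  6  5  6
max dp = 6, so deletions = 14 − 6 = 8.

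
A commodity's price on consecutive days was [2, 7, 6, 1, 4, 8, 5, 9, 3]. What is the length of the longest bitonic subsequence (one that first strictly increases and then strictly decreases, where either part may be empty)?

5

inc[i] = longest strictly increasing subsequence ending at i; dec[i] = longest strictly decreasing subsequence starting at i:
i:     1 2 3 4 5 6 7 8 9
a[i]:  2 7 6 1 4 8 5 9 3
inc:   1 2 2 1 2 3 3 4 2
dec:   2 4 3 1 2 3 2 2 1
Best peak at i=2 (value 7): inc=2, dec=4, length 2+4−1 = 5.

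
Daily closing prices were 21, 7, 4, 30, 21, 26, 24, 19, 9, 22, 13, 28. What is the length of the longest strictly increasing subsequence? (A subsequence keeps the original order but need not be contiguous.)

4

Track the smallest tail for each achievable length (strict):
21 → extends → [21]
7 → replaces 21 → [7]
4 → replaces 7 → [4]
30 → extends → [4, 30]
21 → replaces 30 → [4, 21]
26 → extends → [4, 21, 26]
24 → replaces 26 → [4, 21, 24]
19 → replaces 21 → [4, 19, 24]
9 → replaces 19 → [4, 9, 24]
22 → replaces 24 → [4, 9, 22]
13 → replaces 22 → [4, 9, 13]
28 → extends → [4, 9, 13, 28]
Four tails, so the longest strictly increasing subsequence has length 4 (e.g. 7, 21, 26, 28).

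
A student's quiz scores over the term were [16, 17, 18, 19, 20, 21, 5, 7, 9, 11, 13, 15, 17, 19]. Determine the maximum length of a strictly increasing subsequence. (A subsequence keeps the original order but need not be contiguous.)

8

Let dp[i] be the length of the longest such subsequence ending at index i:
i:      1  2  3  4  5  6  7  8  9 10 11 12 13 14
a[i]:  16 17 18 19 20 21  5  7  9 11 13 15 17 19
dp:     1  2  3  4  5  6  1  2  3  4  5  6  7  8
Maximum dp value is 8.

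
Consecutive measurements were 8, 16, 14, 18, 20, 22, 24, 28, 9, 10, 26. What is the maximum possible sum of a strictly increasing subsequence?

136

Let S[i] be the best sum of a strictly increasing subsequence ending at i:
i:       1   2   3   4   5   6   7   8   9  10  11
a[i]:    8  16  14  18  20  22  24  28   9  10  26
S:       8  24  22  42  62  84 108 136  17  27 134
Maximum is 136 (e.g. 8 + 16 + 18 + 20 + 22 + 24 + 28).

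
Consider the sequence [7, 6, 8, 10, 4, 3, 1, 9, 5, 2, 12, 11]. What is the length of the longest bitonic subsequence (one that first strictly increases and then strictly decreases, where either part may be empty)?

6

inc[i] = longest strictly increasing subsequence ending at i; dec[i] = longest strictly decreasing subsequence starting at i:
i:      1  2  3  4  5  6  7  8  9 10 11 12
a[i]:   7  6  8 10  4  3  1  9  5  2 12 11
inc:    1  1  2  3  1  1  1  3  2  2  4  4
dec:    5  4  4  4  3  2  1  3  2  1  2  1
Best peak at i=4 (value 10): inc=3, dec=4, length 3+4−1 = 6.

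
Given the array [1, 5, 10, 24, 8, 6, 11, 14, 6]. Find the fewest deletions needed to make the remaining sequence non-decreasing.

Fewest deletions = n − (longest non-decreasing subsequence).
Patience tails:
1 → extends → [1]
5 → extends → [1, 5]
10 → extends → [1, 5, 10]
24 → extends → [1, 5, 10, 24]
8 → replaces 10 → [1, 5, 8, 24]
6 → replaces 8 → [1, 5, 6, 24]
11 → replaces 24 → [1, 5, 6, 11]
14 → extends → [1, 5, 6, 11, 14]
6 → replaces 11 → [1, 5, 6, 6, 14]
Longest non-decreasing subsequence has length 5, so deletions = 9 − 5 = 4.

4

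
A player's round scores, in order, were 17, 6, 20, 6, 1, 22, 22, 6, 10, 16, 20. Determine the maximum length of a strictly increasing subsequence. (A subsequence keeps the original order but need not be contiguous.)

Let dp[i] be the length of the longest such subsequence ending at index i:
i:      1  2  3  4  5  6  7  8  9 10 11
a[i]:  17  6 20  6  1 22 22  6 10 16 20
dp:     1  1  2  1  1  3  3  2  3  4  5
Maximum dp value is 5.

5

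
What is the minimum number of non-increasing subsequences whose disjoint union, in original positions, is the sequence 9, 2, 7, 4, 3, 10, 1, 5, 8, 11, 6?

5

The minimum number of non-increasing subsequences covering a sequence equals the length of its longest strictly increasing subsequence.
LIS length is 5 (e.g. 2, 4, 5, 8, 11), so 5 piles are needed.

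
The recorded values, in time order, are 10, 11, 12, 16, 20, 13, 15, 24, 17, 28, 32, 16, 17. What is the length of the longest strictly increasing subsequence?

8

Let dp[i] be the length of the longest such subsequence ending at index i:
i:      1  2  3  4  5  6  7  8  9 10 11 12 13
a[i]:  10 11 12 16 20 13 15 24 17 28 32 16 17
dp:     1  2  3  4  5  4  5  6  6  7  8  6  7
Maximum dp value is 8.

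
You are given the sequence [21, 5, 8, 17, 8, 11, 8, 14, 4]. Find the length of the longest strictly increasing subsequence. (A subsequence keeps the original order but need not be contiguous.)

Track the smallest tail for each achievable length (strict):
21 → extends → [21]
5 → replaces 21 → [5]
8 → extends → [5, 8]
17 → extends → [5, 8, 17]
8 → already a tail → [5, 8, 17]
11 → replaces 17 → [5, 8, 11]
8 → already a tail → [5, 8, 11]
14 → extends → [5, 8, 11, 14]
4 → replaces 5 → [4, 8, 11, 14]
Four tails, so the longest strictly increasing subsequence has length 4 (e.g. 5, 8, 11, 14).

4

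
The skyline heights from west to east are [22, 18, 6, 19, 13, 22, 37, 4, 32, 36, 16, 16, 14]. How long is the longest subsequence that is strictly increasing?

Let dp[i] be the length of the longest such subsequence ending at index i:
i:      1  2  3  4  5  6  7  8  9 10 11 12 13
a[i]:  22 18  6 19 13 22 37  4 32 36 16 16 14
dp:     1  1  1  2  2  3  4  1  4  5  3  3  3
Maximum dp value is 5.

5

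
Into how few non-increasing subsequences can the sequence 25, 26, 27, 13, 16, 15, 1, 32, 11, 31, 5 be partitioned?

4

The minimum number of non-increasing subsequences covering a sequence equals the length of its longest strictly increasing subsequence.
LIS length is 4 (e.g. 25, 26, 27, 32), so 4 piles are needed.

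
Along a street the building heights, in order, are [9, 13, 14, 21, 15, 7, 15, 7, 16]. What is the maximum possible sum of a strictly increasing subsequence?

Let S[i] be the best sum of a strictly increasing subsequence ending at i:
i:      1  2  3  4  5  6  7  8  9
a[i]:   9 13 14 21 15  7 15  7 16
S:      9 22 36 57 51  7 51  7 67
Maximum is 67 (e.g. 9 + 13 + 14 + 15 + 16).

67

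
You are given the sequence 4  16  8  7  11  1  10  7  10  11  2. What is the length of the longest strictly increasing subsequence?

4

Let dp[i] be the length of the longest such subsequence ending at index i:
i:      1  2  3  4  5  6  7  8  9 10 11
a[i]:   4 16  8  7 11  1 10  7 10 11  2
dp:     1  2  2  2  3  1  3  2  3  4  2
Maximum dp value is 4.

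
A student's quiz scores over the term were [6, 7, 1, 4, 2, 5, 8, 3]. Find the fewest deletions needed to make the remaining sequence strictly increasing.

Fewest deletions = n − (longest strictly increasing subsequence).
Patience tails:
6 → extends → [6]
7 → extends → [6, 7]
1 → replaces 6 → [1, 7]
4 → replaces 7 → [1, 4]
2 → replaces 4 → [1, 2]
5 → extends → [1, 2, 5]
8 → extends → [1, 2, 5, 8]
3 → replaces 5 → [1, 2, 3, 8]
Longest strictly increasing subsequence has length 4, so deletions = 8 − 4 = 4.

4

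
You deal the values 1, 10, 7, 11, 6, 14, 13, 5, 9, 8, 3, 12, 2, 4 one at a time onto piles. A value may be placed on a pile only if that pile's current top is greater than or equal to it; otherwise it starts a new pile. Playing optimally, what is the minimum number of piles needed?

4

Place each on the leftmost legal pile:
1 → new pile 1 (tops now [1])
10 → new pile 2 (tops now [1, 10])
7 → pile 2 (tops now [1, 7])
11 → new pile 3 (tops now [1, 7, 11])
6 → pile 2 (tops now [1, 6, 11])
14 → new pile 4 (tops now [1, 6, 11, 14])
13 → pile 4 (tops now [1, 6, 11, 13])
5 → pile 2 (tops now [1, 5, 11, 13])
9 → pile 3 (tops now [1, 5, 9, 13])
8 → pile 3 (tops now [1, 5, 8, 13])
3 → pile 2 (tops now [1, 3, 8, 13])
12 → pile 4 (tops now [1, 3, 8, 12])
2 → pile 2 (tops now [1, 2, 8, 12])
4 → pile 3 (tops now [1, 2, 4, 12])
Four piles.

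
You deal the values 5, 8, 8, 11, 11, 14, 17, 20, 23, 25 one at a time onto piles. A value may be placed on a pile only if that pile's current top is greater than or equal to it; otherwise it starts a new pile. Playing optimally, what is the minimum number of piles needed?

8

Place each on the leftmost legal pile:
5 → new pile 1 (tops now [5])
8 → new pile 2 (tops now [5, 8])
8 → pile 2 (tops now [5, 8])
11 → new pile 3 (tops now [5, 8, 11])
11 → pile 3 (tops now [5, 8, 11])
14 → new pile 4 (tops now [5, 8, 11, 14])
17 → new pile 5 (tops now [5, 8, 11, 14, 17])
20 → new pile 6 (tops now [5, 8, 11, 14, 17, 20])
23 → new pile 7 (tops now [5, 8, 11, 14, 17, 20, 23])
25 → new pile 8 (tops now [5, 8, 11, 14, 17, 20, 23, 25])
Eight piles.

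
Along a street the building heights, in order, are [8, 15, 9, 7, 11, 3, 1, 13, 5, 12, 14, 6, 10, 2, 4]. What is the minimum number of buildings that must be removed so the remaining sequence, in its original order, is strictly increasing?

Fewest deletions = n − (longest strictly increasing subsequence).
Patience tails:
8 → extends → [8]
15 → extends → [8, 15]
9 → replaces 15 → [8, 9]
7 → replaces 8 → [7, 9]
11 → extends → [7, 9, 11]
3 → replaces 7 → [3, 9, 11]
1 → replaces 3 → [1, 9, 11]
13 → extends → [1, 9, 11, 13]
5 → replaces 9 → [1, 5, 11, 13]
12 → replaces 13 → [1, 5, 11, 12]
14 → extends → [1, 5, 11, 12, 14]
6 → replaces 11 → [1, 5, 6, 12, 14]
10 → replaces 12 → [1, 5, 6, 10, 14]
2 → replaces 5 → [1, 2, 6, 10, 14]
4 → replaces 6 → [1, 2, 4, 10, 14]
Longest strictly increasing subsequence has length 5, so deletions = 15 − 5 = 10.

10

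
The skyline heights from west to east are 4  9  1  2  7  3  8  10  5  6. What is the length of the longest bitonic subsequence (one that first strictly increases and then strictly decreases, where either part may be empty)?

inc[i] = longest strictly increasing subsequence ending at i; dec[i] = longest strictly decreasing subsequence starting at i:
i:      1  2  3  4  5  6  7  8  9 10
a[i]:   4  9  1  2  7  3  8 10  5  6
inc:    1  2  1  2  3  3  4  5  4  5
dec:    2  3  1  1  2  1  2  2  1  1
Best peak at i=8 (value 10): inc=5, dec=2, length 5+2−1 = 6.

6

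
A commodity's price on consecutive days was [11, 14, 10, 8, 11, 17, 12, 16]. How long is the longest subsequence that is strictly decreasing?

3

Let dp[i] be the longest strictly decreasing subsequence ending at i:
i:      1  2  3  4  5  6  7  8
a[i]:  11 14 10  8 11 17 12 16
dp:     1  1  2  3  2  1  2  2
Maximum is 3.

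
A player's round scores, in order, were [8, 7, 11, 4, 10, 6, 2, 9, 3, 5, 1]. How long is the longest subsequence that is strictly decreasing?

5

Negate each value so 'decreasing' becomes 'increasing', then run patience tails on the negated sequence:
-8 → extends → [-8]
-7 → extends → [-8, -7]
-11 → replaces -8 → [-11, -7]
-4 → extends → [-11, -7, -4]
-10 → replaces -7 → [-11, -10, -4]
-6 → replaces -4 → [-11, -10, -6]
-2 → extends → [-11, -10, -6, -2]
-9 → replaces -6 → [-11, -10, -9, -2]
-3 → replaces -2 → [-11, -10, -9, -3]
-5 → replaces -3 → [-11, -10, -9, -5]
-1 → extends → [-11, -10, -9, -5, -1]
Five tails, so the longest strictly decreasing subsequence of the original has length 5.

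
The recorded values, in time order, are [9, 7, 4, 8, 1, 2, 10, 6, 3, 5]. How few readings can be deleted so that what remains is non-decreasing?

6

Fewest deletions = n − (longest non-decreasing subsequence).
Patience tails:
9 → extends → [9]
7 → replaces 9 → [7]
4 → replaces 7 → [4]
8 → extends → [4, 8]
1 → replaces 4 → [1, 8]
2 → replaces 8 → [1, 2]
10 → extends → [1, 2, 10]
6 → replaces 10 → [1, 2, 6]
3 → replaces 6 → [1, 2, 3]
5 → extends → [1, 2, 3, 5]
Longest non-decreasing subsequence has length 4, so deletions = 10 − 4 = 6.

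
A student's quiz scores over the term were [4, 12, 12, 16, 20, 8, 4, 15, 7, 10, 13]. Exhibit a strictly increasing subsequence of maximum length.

4, 12, 16, 20

Patience tails give the LIS length; then backtrack through the dp parents:
4 → extends → [4]
12 → extends → [4, 12]
12 → already a tail → [4, 12]
16 → extends → [4, 12, 16]
20 → extends → [4, 12, 16, 20]
8 → replaces 12 → [4, 8, 16, 20]
4 → already a tail → [4, 8, 16, 20]
15 → replaces 16 → [4, 8, 15, 20]
7 → replaces 8 → [4, 7, 15, 20]
10 → replaces 15 → [4, 7, 10, 20]
13 → replaces 20 → [4, 7, 10, 13]
Length 4; one witness is 4, 12, 16, 20.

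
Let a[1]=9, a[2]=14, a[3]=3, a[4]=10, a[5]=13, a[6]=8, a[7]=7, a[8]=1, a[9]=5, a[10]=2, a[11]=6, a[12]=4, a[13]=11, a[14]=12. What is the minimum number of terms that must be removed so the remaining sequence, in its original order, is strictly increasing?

Fewest deletions = n − (longest strictly increasing subsequence).
Patience tails:
9 → extends → [9]
14 → extends → [9, 14]
3 → replaces 9 → [3, 14]
10 → replaces 14 → [3, 10]
13 → extends → [3, 10, 13]
8 → replaces 10 → [3, 8, 13]
7 → replaces 8 → [3, 7, 13]
1 → replaces 3 → [1, 7, 13]
5 → replaces 7 → [1, 5, 13]
2 → replaces 5 → [1, 2, 13]
6 → replaces 13 → [1, 2, 6]
4 → replaces 6 → [1, 2, 4]
11 → extends → [1, 2, 4, 11]
12 → extends → [1, 2, 4, 11, 12]
Longest strictly increasing subsequence has length 5, so deletions = 14 − 5 = 9.

9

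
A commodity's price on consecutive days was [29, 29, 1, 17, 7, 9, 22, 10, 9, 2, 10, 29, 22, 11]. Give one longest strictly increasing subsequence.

1, 7, 9, 22, 29

Patience tails give the LIS length; then backtrack through the dp parents:
29 → extends → [29]
29 → already a tail → [29]
1 → replaces 29 → [1]
17 → extends → [1, 17]
7 → replaces 17 → [1, 7]
9 → extends → [1, 7, 9]
22 → extends → [1, 7, 9, 22]
10 → replaces 22 → [1, 7, 9, 10]
9 → already a tail → [1, 7, 9, 10]
2 → replaces 7 → [1, 2, 9, 10]
10 → already a tail → [1, 2, 9, 10]
29 → extends → [1, 2, 9, 10, 29]
22 → replaces 29 → [1, 2, 9, 10, 22]
11 → replaces 22 → [1, 2, 9, 10, 11]
Length 5; one witness is 1, 7, 9, 22, 29.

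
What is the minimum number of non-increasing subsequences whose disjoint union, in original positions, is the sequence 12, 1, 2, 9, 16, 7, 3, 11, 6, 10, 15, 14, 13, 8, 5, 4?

6

Place each on the leftmost legal pile:
12 → new pile 1 (tops now [12])
1 → pile 1 (tops now [1])
2 → new pile 2 (tops now [1, 2])
9 → new pile 3 (tops now [1, 2, 9])
16 → new pile 4 (tops now [1, 2, 9, 16])
7 → pile 3 (tops now [1, 2, 7, 16])
3 → pile 3 (tops now [1, 2, 3, 16])
11 → pile 4 (tops now [1, 2, 3, 11])
6 → pile 4 (tops now [1, 2, 3, 6])
10 → new pile 5 (tops now [1, 2, 3, 6, 10])
15 → new pile 6 (tops now [1, 2, 3, 6, 10, 15])
14 → pile 6 (tops now [1, 2, 3, 6, 10, 14])
13 → pile 6 (tops now [1, 2, 3, 6, 10, 13])
8 → pile 5 (tops now [1, 2, 3, 6, 8, 13])
5 → pile 4 (tops now [1, 2, 3, 5, 8, 13])
4 → pile 4 (tops now [1, 2, 3, 4, 8, 13])
Six piles.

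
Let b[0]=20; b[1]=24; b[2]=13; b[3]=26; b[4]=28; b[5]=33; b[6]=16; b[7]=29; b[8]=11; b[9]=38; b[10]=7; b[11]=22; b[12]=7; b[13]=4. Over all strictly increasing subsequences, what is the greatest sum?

Let S[i] be the best sum of a strictly increasing subsequence ending at i:
i:       0   1   2   3   4   5   6   7   8   9  10  11  12  13
b[i]:   20  24  13  26  28  33  16  29  11  38   7  22   7   4
S:      20  44  13  70  98 131  29 127  11 169   7  51   7   4
Maximum is 169 (e.g. 20 + 24 + 26 + 28 + 33 + 38).

169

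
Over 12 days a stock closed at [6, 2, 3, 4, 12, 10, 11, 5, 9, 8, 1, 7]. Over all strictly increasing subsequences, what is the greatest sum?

30

Let S[i] be the best sum of a strictly increasing subsequence ending at i:
i:      1  2  3  4  5  6  7  8  9 10 11 12
a[i]:   6  2  3  4 12 10 11  5  9  8  1  7
S:      6  2  5  9 21 19 30 14 23 22  1 21
Maximum is 30 (e.g. 2 + 3 + 4 + 10 + 11).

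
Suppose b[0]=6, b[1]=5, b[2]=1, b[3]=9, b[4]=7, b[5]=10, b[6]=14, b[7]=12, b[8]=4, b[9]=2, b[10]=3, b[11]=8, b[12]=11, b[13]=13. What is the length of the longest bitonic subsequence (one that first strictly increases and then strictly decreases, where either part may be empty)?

inc[i] = longest strictly increasing subsequence ending at i; dec[i] = longest strictly decreasing subsequence starting at i:
i:      0  1  2  3  4  5  6  7  8  9 10 11 12 13
b[i]:   6  5  1  9  7 10 14 12  4  2  3  8 11 13
inc:    1  1  1  2  2  3  4  4  2  2  3  4  5  6
dec:    4  3  1  4  3  3  4  3  2  1  1  1  1  1
Best peak at i=6 (value 14): inc=4, dec=4, length 4+4−1 = 7.

7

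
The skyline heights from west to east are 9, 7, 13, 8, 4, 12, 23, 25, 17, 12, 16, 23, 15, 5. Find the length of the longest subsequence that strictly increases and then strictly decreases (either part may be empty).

9

inc[i] = longest strictly increasing subsequence ending at i; dec[i] = longest strictly decreasing subsequence starting at i:
i:      1  2  3  4  5  6  7  8  9 10 11 12 13 14
a[i]:   9  7 13  8  4 12 23 25 17 12 16 23 15  5
inc:    1  1  2  2  1  3  4  5  4  3  4  5  4  2
dec:    3  2  3  2  1  2  5  5  4  2  3  3  2  1
Best peak at i=8 (value 25): inc=5, dec=5, length 5+5−1 = 9.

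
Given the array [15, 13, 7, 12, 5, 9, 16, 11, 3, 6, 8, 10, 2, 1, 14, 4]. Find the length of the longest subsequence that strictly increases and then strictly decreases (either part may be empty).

7

inc[i] = longest strictly increasing subsequence ending at i; dec[i] = longest strictly decreasing subsequence starting at i:
i:      1  2  3  4  5  6  7  8  9 10 11 12 13 14 15 16
a[i]:  15 13  7 12  5  9 16 11  3  6  8 10  2  1 14  4
inc:    1  1  1  2  1  2  3  3  1  2  3  4  1  1  5  2
dec:    7  6  5  5  4  4  5  4  3  3  3  3  2  1  2  1
Best peak at i=1 (value 15): inc=1, dec=7, length 1+7−1 = 7.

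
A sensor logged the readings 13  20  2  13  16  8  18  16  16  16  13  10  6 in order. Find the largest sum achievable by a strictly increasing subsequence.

49

Let S[i] be the best sum of a strictly increasing subsequence ending at i:
i:      1  2  3  4  5  6  7  8  9 10 11 12 13
a[i]:  13 20  2 13 16  8 18 16 16 16 13 10  6
S:     13 33  2 15 31 10 49 31 31 31 23 20  8
Maximum is 49 (e.g. 2 + 13 + 16 + 18).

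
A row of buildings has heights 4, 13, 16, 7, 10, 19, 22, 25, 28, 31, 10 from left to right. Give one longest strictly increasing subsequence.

Patience tails give the LIS length; then backtrack through the dp parents:
4 → extends → [4]
13 → extends → [4, 13]
16 → extends → [4, 13, 16]
7 → replaces 13 → [4, 7, 16]
10 → replaces 16 → [4, 7, 10]
19 → extends → [4, 7, 10, 19]
22 → extends → [4, 7, 10, 19, 22]
25 → extends → [4, 7, 10, 19, 22, 25]
28 → extends → [4, 7, 10, 19, 22, 25, 28]
31 → extends → [4, 7, 10, 19, 22, 25, 28, 31]
10 → already a tail → [4, 7, 10, 19, 22, 25, 28, 31]
Length 8; one witness is 4, 13, 16, 19, 22, 25, 28, 31.

4, 13, 16, 19, 22, 25, 28, 31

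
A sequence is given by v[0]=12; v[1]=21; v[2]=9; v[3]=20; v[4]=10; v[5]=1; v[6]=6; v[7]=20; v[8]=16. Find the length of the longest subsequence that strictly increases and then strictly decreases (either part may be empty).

inc[i] = longest strictly increasing subsequence ending at i; dec[i] = longest strictly decreasing subsequence starting at i:
i:      0  1  2  3  4  5  6  7  8
v[i]:  12 21  9 20 10  1  6 20 16
inc:    1  2  1  2  2  1  2  3  3
dec:    3  4  2  3  2  1  1  2  1
Best peak at i=1 (value 21): inc=2, dec=4, length 2+4−1 = 5.

5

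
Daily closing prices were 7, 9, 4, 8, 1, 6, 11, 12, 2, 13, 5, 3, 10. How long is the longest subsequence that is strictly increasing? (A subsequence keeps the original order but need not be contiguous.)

5

Let dp[i] be the length of the longest such subsequence ending at index i:
i:      1  2  3  4  5  6  7  8  9 10 11 12 13
a[i]:   7  9  4  8  1  6 11 12  2 13  5  3 10
dp:     1  2  1  2  1  2  3  4  2  5  3  3  4
Maximum dp value is 5.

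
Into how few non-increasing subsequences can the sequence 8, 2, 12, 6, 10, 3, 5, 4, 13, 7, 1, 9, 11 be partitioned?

The minimum number of non-increasing subsequences covering a sequence equals the length of its longest strictly increasing subsequence.
LIS length is 6 (e.g. 2, 3, 5, 7, 9, 11), so 6 piles are needed.

6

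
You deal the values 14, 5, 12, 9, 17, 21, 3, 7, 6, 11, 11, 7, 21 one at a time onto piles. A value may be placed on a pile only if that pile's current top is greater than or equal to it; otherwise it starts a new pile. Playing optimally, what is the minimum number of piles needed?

4

Place each on the leftmost legal pile:
14 → new pile 1 (tops now [14])
5 → pile 1 (tops now [5])
12 → new pile 2 (tops now [5, 12])
9 → pile 2 (tops now [5, 9])
17 → new pile 3 (tops now [5, 9, 17])
21 → new pile 4 (tops now [5, 9, 17, 21])
3 → pile 1 (tops now [3, 9, 17, 21])
7 → pile 2 (tops now [3, 7, 17, 21])
6 → pile 2 (tops now [3, 6, 17, 21])
11 → pile 3 (tops now [3, 6, 11, 21])
11 → pile 3 (tops now [3, 6, 11, 21])
7 → pile 3 (tops now [3, 6, 7, 21])
21 → pile 4 (tops now [3, 6, 7, 21])
Four piles.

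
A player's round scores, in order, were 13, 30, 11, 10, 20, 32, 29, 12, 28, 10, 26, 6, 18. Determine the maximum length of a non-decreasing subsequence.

3

Track the smallest tail for each achievable length (allowing ties):
13 → extends → [13]
30 → extends → [13, 30]
11 → replaces 13 → [11, 30]
10 → replaces 11 → [10, 30]
20 → replaces 30 → [10, 20]
32 → extends → [10, 20, 32]
29 → replaces 32 → [10, 20, 29]
12 → replaces 20 → [10, 12, 29]
28 → replaces 29 → [10, 12, 28]
10 → replaces 12 → [10, 10, 28]
26 → replaces 28 → [10, 10, 26]
6 → replaces 10 → [6, 10, 26]
18 → replaces 26 → [6, 10, 18]
Three tails, so the longest non-decreasing subsequence has length 3 (e.g. 13, 30, 32).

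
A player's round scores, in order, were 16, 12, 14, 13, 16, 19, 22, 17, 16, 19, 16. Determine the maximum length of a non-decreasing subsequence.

5

Let dp[i] be the length of the longest such subsequence ending at index i:
i:      1  2  3  4  5  6  7  8  9 10 11
a[i]:  16 12 14 13 16 19 22 17 16 19 16
dp:     1  1  2  2  3  4  5  4  4  5  5
Maximum dp value is 5.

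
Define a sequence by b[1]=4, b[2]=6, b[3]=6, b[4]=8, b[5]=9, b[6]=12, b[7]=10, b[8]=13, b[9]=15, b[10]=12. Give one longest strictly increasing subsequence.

Patience tails give the LIS length; then backtrack through the dp parents:
4 → extends → [4]
6 → extends → [4, 6]
6 → already a tail → [4, 6]
8 → extends → [4, 6, 8]
9 → extends → [4, 6, 8, 9]
12 → extends → [4, 6, 8, 9, 12]
10 → replaces 12 → [4, 6, 8, 9, 10]
13 → extends → [4, 6, 8, 9, 10, 13]
15 → extends → [4, 6, 8, 9, 10, 13, 15]
12 → replaces 13 → [4, 6, 8, 9, 10, 12, 15]
Length 7; one witness is 4, 6, 8, 9, 12, 13, 15.

4, 6, 8, 9, 12, 13, 15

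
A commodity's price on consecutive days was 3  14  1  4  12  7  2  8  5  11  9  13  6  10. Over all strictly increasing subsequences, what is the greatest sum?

Let S[i] be the best sum of a strictly increasing subsequence ending at i:
i:      1  2  3  4  5  6  7  8  9 10 11 12 13 14
a[i]:   3 14  1  4 12  7  2  8  5 11  9 13  6 10
S:      3 17  1  7 19 14  3 22 12 33 31 46 18 41
Maximum is 46 (e.g. 3 + 4 + 7 + 8 + 11 + 13).

46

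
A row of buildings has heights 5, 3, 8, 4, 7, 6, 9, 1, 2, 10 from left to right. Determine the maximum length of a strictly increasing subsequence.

5

Let dp[i] be the length of the longest such subsequence ending at index i:
i:      1  2  3  4  5  6  7  8  9 10
a[i]:   5  3  8  4  7  6  9  1  2 10
dp:     1  1  2  2  3  3  4  1  2  5
Maximum dp value is 5.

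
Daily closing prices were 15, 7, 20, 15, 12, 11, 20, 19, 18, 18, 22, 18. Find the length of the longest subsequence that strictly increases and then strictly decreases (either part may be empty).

inc[i] = longest strictly increasing subsequence ending at i; dec[i] = longest strictly decreasing subsequence starting at i:
i:      1  2  3  4  5  6  7  8  9 10 11 12
a[i]:  15  7 20 15 12 11 20 19 18 18 22 18
inc:    1  1  2  2  2  2  3  3  3  3  4  3
dec:    3  1  4  3  2  1  3  2  1  1  2  1
Best peak at i=3 (value 20): inc=2, dec=4, length 2+4−1 = 5.

5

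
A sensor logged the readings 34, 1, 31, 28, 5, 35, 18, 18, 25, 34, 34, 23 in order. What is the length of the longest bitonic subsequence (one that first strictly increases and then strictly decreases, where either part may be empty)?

6

inc[i] = longest strictly increasing subsequence ending at i; dec[i] = longest strictly decreasing subsequence starting at i:
i:      1  2  3  4  5  6  7  8  9 10 11 12
a[i]:  34  1 31 28  5 35 18 18 25 34 34 23
inc:    1  1  2  2  2  3  3  3  4  5  5  4
dec:    5  1  4  3  1  3  1  1  2  2  2  1
Best peak at i=10 (value 34): inc=5, dec=2, length 5+2−1 = 6.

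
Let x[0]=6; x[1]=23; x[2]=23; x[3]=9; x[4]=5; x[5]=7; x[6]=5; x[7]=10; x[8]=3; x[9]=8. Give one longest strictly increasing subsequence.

6, 9, 10

Patience tails give the LIS length; then backtrack through the dp parents:
6 → extends → [6]
23 → extends → [6, 23]
23 → already a tail → [6, 23]
9 → replaces 23 → [6, 9]
5 → replaces 6 → [5, 9]
7 → replaces 9 → [5, 7]
5 → already a tail → [5, 7]
10 → extends → [5, 7, 10]
3 → replaces 5 → [3, 7, 10]
8 → replaces 10 → [3, 7, 8]
Length 3; one witness is 6, 9, 10.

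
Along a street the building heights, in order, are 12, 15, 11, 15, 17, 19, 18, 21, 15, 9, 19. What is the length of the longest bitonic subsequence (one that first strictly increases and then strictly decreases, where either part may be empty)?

7

inc[i] = longest strictly increasing subsequence ending at i; dec[i] = longest strictly decreasing subsequence starting at i:
i:      1  2  3  4  5  6  7  8  9 10 11
a[i]:  12 15 11 15 17 19 18 21 15  9 19
inc:    1  2  1  2  3  4  4  5  2  1  5
dec:    3  3  2  2  3  4  3  3  2  1  1
Best peak at i=6 (value 19): inc=4, dec=4, length 4+4−1 = 7.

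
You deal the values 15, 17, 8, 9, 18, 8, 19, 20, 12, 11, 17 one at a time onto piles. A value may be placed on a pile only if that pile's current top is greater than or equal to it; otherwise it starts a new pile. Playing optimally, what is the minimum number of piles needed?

The minimum number of non-increasing subsequences covering a sequence equals the length of its longest strictly increasing subsequence.
LIS length is 5 (e.g. 15, 17, 18, 19, 20), so 5 piles are needed.

5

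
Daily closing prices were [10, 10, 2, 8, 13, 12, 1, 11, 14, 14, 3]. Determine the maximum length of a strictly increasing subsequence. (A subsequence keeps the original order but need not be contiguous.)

Let dp[i] be the length of the longest such subsequence ending at index i:
i:      1  2  3  4  5  6  7  8  9 10 11
a[i]:  10 10  2  8 13 12  1 11 14 14  3
dp:     1  1  1  2  3  3  1  3  4  4  2
Maximum dp value is 4.

4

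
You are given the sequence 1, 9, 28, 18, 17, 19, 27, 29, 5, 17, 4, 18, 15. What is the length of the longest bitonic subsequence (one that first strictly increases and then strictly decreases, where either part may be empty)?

inc[i] = longest strictly increasing subsequence ending at i; dec[i] = longest strictly decreasing subsequence starting at i:
i:      1  2  3  4  5  6  7  8  9 10 11 12 13
a[i]:   1  9 28 18 17 19 27 29  5 17  4 18 15
inc:    1  2  3  3  3  4  5  6  2  3  2  4  3
dec:    1  3  5  4  3  3  3  3  2  2  1  2  1
Best peak at i=8 (value 29): inc=6, dec=3, length 6+3−1 = 8.

8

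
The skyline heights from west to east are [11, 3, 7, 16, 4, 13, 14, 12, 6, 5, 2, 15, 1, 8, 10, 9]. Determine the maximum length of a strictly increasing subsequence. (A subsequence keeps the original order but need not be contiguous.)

Track the smallest tail for each achievable length (strict):
11 → extends → [11]
3 → replaces 11 → [3]
7 → extends → [3, 7]
16 → extends → [3, 7, 16]
4 → replaces 7 → [3, 4, 16]
13 → replaces 16 → [3, 4, 13]
14 → extends → [3, 4, 13, 14]
12 → replaces 13 → [3, 4, 12, 14]
6 → replaces 12 → [3, 4, 6, 14]
5 → replaces 6 → [3, 4, 5, 14]
2 → replaces 3 → [2, 4, 5, 14]
15 → extends → [2, 4, 5, 14, 15]
1 → replaces 2 → [1, 4, 5, 14, 15]
8 → replaces 14 → [1, 4, 5, 8, 15]
10 → replaces 15 → [1, 4, 5, 8, 10]
9 → replaces 10 → [1, 4, 5, 8, 9]
Five tails, so the longest strictly increasing subsequence has length 5 (e.g. 3, 7, 13, 14, 15).

5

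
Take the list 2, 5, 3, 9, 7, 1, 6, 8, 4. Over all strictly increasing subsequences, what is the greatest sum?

Let S[i] be the best sum of a strictly increasing subsequence ending at i:
i:      1  2  3  4  5  6  7  8  9
a[i]:   2  5  3  9  7  1  6  8  4
S:      2  7  5 16 14  1 13 22  9
Maximum is 22 (e.g. 2 + 5 + 7 + 8).

22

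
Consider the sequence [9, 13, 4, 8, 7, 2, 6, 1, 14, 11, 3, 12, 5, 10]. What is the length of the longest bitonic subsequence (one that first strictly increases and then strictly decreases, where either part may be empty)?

inc[i] = longest strictly increasing subsequence ending at i; dec[i] = longest strictly decreasing subsequence starting at i:
i:      1  2  3  4  5  6  7  8  9 10 11 12 13 14
a[i]:   9 13  4  8  7  2  6  1 14 11  3 12  5 10
inc:    1  2  1  2  2  1  2  1  3  3  2  4  3  4
dec:    5  5  3  4  3  2  2  1  3  2  1  2  1  1
Best peak at i=2 (value 13): inc=2, dec=5, length 2+5−1 = 6.

6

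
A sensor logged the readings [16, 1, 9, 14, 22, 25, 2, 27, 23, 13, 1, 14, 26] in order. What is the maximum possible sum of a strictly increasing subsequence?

98

Let S[i] be the best sum of a strictly increasing subsequence ending at i:
i:      1  2  3  4  5  6  7  8  9 10 11 12 13
a[i]:  16  1  9 14 22 25  2 27 23 13  1 14 26
S:     16  1 10 24 46 71  3 98 69 23  1 37 97
Maximum is 98 (e.g. 1 + 9 + 14 + 22 + 25 + 27).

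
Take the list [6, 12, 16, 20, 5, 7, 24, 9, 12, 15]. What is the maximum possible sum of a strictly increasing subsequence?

78

Let S[i] be the best sum of a strictly increasing subsequence ending at i:
i:      1  2  3  4  5  6  7  8  9 10
a[i]:   6 12 16 20  5  7 24  9 12 15
S:      6 18 34 54  5 13 78 22 34 49
Maximum is 78 (e.g. 6 + 12 + 16 + 20 + 24).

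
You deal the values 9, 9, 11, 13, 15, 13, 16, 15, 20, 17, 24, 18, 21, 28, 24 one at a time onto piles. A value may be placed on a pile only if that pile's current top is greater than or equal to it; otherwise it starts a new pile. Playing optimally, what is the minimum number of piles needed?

9

Place each on the leftmost legal pile:
9 → new pile 1 (tops now [9])
9 → pile 1 (tops now [9])
11 → new pile 2 (tops now [9, 11])
13 → new pile 3 (tops now [9, 11, 13])
15 → new pile 4 (tops now [9, 11, 13, 15])
13 → pile 3 (tops now [9, 11, 13, 15])
16 → new pile 5 (tops now [9, 11, 13, 15, 16])
15 → pile 4 (tops now [9, 11, 13, 15, 16])
20 → new pile 6 (tops now [9, 11, 13, 15, 16, 20])
17 → pile 6 (tops now [9, 11, 13, 15, 16, 17])
24 → new pile 7 (tops now [9, 11, 13, 15, 16, 17, 24])
18 → pile 7 (tops now [9, 11, 13, 15, 16, 17, 18])
21 → new pile 8 (tops now [9, 11, 13, 15, 16, 17, 18, 21])
28 → new pile 9 (tops now [9, 11, 13, 15, 16, 17, 18, 21, 28])
24 → pile 9 (tops now [9, 11, 13, 15, 16, 17, 18, 21, 24])
Nine piles.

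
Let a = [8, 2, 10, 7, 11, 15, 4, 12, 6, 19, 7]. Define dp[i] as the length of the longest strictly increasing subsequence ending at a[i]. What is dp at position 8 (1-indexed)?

4

dp[i] = 1 + max{dp[j] : j<i, a[j]<a[i]} (or 1 if no such j):
i:      1  2  3  4  5  6  7  8  9 10 11
a[i]:   8  2 10  7 11 15  4 12  6 19  7
dp:     1  1  2  2  3  4  2  4  3  5  4
At index 8 the value is 4.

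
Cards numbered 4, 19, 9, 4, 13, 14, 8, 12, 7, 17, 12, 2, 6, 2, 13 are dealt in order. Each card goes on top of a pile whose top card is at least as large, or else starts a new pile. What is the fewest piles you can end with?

5

Place each on the leftmost legal pile:
4 → new pile 1 (tops now [4])
19 → new pile 2 (tops now [4, 19])
9 → pile 2 (tops now [4, 9])
4 → pile 1 (tops now [4, 9])
13 → new pile 3 (tops now [4, 9, 13])
14 → new pile 4 (tops now [4, 9, 13, 14])
8 → pile 2 (tops now [4, 8, 13, 14])
12 → pile 3 (tops now [4, 8, 12, 14])
7 → pile 2 (tops now [4, 7, 12, 14])
17 → new pile 5 (tops now [4, 7, 12, 14, 17])
12 → pile 3 (tops now [4, 7, 12, 14, 17])
2 → pile 1 (tops now [2, 7, 12, 14, 17])
6 → pile 2 (tops now [2, 6, 12, 14, 17])
2 → pile 1 (tops now [2, 6, 12, 14, 17])
13 → pile 4 (tops now [2, 6, 12, 13, 17])
Five piles.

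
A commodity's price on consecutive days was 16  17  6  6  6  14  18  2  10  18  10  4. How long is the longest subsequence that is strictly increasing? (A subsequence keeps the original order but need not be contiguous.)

3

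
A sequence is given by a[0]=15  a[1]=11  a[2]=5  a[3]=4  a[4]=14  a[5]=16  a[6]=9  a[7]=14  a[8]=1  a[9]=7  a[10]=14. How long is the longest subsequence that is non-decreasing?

Let dp[i] be the length of the longest such subsequence ending at index i:
i:      0  1  2  3  4  5  6  7  8  9 10
a[i]:  15 11  5  4 14 16  9 14  1  7 14
dp:     1  1  1  1  2  3  2  3  1  2  4
Maximum dp value is 4.

4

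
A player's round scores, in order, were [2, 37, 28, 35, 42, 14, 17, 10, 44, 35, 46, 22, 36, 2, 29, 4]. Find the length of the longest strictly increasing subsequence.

6

Let dp[i] be the length of the longest such subsequence ending at index i:
i:      1  2  3  4  5  6  7  8  9 10 11 12 13 14 15 16
a[i]:   2 37 28 35 42 14 17 10 44 35 46 22 36  2 29  4
dp:     1  2  2  3  4  2  3  2  5  4  6  4  5  1  5  2
Maximum dp value is 6.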